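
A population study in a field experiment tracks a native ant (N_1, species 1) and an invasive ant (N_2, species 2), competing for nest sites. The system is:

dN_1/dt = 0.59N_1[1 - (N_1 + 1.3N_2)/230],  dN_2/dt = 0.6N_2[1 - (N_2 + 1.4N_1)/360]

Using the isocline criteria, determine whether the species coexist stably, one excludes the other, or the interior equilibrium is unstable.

species 2 excludes species 1

Compare the nullcline intercepts: K1/α12 = 230/1.3 = 177 < K2 = 360; K2/α21 = 360/1.4 = 257 > K1 = 230.
Since the inequalities point opposite ways, species 2 can invade but species 1 cannot.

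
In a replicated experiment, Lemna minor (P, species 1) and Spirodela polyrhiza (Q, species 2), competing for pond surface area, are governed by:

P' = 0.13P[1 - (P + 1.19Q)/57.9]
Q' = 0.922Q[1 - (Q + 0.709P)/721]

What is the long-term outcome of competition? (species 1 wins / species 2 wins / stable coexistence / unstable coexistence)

Compare the nullcline intercepts: K1/α12 = 57.9/1.19 = 48.7 < K2 = 721; K2/α21 = 721/0.709 = 1020 > K1 = 57.9.
Since the inequalities point opposite ways, species 2 can invade but species 1 cannot.

species 2 excludes species 1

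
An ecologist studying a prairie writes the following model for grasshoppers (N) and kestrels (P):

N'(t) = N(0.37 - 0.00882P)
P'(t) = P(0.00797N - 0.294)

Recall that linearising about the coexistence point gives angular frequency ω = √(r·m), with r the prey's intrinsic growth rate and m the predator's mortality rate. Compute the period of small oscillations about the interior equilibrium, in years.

Here r = 0.37 and m = 0.294, so r·m = 0.109.
ω = √0.109 = 0.33 per year, hence T = 2π/ω ≈ 19.1 years.

T ≈ 19.1 years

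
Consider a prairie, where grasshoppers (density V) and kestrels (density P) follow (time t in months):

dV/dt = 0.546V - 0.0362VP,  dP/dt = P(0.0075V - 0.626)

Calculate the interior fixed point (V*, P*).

V* ≈ 83.5, P* ≈ 15.1

Set dP/dt = 0 with P > 0: 0.0075V - 0.626 = 0, so V* = 0.626/0.0075 = 83.5.
Set dV/dt = 0 with V > 0: 0.546 - 0.0362P = 0, so P* = 0.546/0.0362 = 15.1.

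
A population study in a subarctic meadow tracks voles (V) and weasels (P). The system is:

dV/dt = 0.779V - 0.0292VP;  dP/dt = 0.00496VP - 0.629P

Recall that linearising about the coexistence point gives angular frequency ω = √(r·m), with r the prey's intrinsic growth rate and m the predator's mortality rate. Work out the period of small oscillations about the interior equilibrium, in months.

Here r = 0.779 and m = 0.629, so r·m = 0.49.
ω = √0.49 = 0.7 per month, hence T = 2π/ω ≈ 8.98 months.

T ≈ 8.98 months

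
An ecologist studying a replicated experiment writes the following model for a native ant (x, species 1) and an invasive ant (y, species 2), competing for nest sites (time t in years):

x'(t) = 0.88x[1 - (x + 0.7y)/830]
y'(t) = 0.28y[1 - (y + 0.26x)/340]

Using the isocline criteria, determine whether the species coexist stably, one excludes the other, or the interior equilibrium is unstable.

stable coexistence

Compare the nullcline intercepts: K1/α12 = 830/0.7 = 1190 > K2 = 340; K2/α21 = 340/0.26 = 1310 > K1 = 830.
Since both inequalities hold, each species can invade when rare, so the interior equilibrium is stable.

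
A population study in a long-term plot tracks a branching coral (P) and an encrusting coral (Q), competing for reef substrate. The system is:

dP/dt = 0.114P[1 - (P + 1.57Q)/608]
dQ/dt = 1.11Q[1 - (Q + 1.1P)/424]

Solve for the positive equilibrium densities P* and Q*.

P* ≈ 79.3, Q* ≈ 337

Setting both brackets to zero gives the nullclines P + 1.57Q = 608 and 1.1P + Q = 424.
Substituting Q = 424 - 1.1P into the first: P(1 - 1.57·1.1) = 608 - 1.57·424.
So P* = -57.7/-0.727 = 79.3, and then Q* = 424 - 1.1·79.3 = 337.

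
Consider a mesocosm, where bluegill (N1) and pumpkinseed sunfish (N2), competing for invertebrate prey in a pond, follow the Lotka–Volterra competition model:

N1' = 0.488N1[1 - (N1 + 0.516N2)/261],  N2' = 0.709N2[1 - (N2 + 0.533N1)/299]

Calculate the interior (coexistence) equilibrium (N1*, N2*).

N1* ≈ 147, N2* ≈ 221

Setting both brackets to zero gives the nullclines N1 + 0.516N2 = 261 and 0.533N1 + N2 = 299.
Substituting N2 = 299 - 0.533N1 into the first: N1(1 - 0.516·0.533) = 261 - 0.516·299.
So N1* = 107/0.725 = 147, and then N2* = 299 - 0.533·147 = 221.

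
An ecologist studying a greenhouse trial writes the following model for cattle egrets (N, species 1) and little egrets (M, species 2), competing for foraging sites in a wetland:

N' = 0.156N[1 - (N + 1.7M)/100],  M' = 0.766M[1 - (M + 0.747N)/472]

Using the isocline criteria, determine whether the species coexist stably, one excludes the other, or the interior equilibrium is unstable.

species 2 excludes species 1

Compare the nullcline intercepts: K1/α12 = 100/1.7 = 58.8 < K2 = 472; K2/α21 = 472/0.747 = 632 > K1 = 100.
Since the inequalities point opposite ways, species 2 can invade but species 1 cannot.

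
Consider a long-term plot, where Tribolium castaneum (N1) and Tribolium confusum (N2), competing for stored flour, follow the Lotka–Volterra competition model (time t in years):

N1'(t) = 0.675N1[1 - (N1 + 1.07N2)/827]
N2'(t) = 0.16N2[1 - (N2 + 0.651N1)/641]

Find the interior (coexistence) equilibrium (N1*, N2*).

Setting both brackets to zero gives the nullclines N1 + 1.07N2 = 827 and 0.651N1 + N2 = 641.
Substituting N2 = 641 - 0.651N1 into the first: N1(1 - 1.07·0.651) = 827 - 1.07·641.
So N1* = 141/0.303 = 465, and then N2* = 641 - 0.651·465 = 338.

N1* ≈ 465, N2* ≈ 338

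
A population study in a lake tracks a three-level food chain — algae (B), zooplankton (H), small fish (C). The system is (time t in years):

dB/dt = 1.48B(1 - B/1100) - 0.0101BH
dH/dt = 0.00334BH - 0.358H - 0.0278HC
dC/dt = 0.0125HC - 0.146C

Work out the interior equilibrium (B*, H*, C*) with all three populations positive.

B* ≈ 1010, H* ≈ 11.7, C* ≈ 109

From dC/dt = 0: 0.0125H* = 0.146, so H* = 11.7.
From dB/dt = 0: 1.48(1 - B*/1100) = 0.0101·11.7, giving B* = 1100·(1 - 0.0797) = 1010.
From dH/dt = 0: 0.00334·1010 - 0.358 = 0.0278C*, so C* = 3.02/0.0278 = 109.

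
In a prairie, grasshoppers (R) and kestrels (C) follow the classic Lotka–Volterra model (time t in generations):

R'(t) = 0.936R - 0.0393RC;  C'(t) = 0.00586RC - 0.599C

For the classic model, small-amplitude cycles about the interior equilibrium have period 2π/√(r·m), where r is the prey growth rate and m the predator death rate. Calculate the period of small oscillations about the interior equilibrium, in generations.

Here r = 0.936 and m = 0.599, so r·m = 0.561.
ω = √0.561 = 0.749 per generation, hence T = 2π/ω ≈ 8.39 generations.

T ≈ 8.39 generations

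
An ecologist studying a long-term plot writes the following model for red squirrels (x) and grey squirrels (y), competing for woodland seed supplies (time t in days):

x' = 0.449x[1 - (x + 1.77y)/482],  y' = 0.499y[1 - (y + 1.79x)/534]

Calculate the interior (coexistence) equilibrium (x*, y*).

Setting both brackets to zero gives the nullclines x + 1.77y = 482 and 1.79x + y = 534.
Substituting y = 534 - 1.79x into the first: x(1 - 1.77·1.79) = 482 - 1.77·534.
So x* = -463/-2.17 = 214, and then y* = 534 - 1.79·214 = 152.

x* ≈ 214, y* ≈ 152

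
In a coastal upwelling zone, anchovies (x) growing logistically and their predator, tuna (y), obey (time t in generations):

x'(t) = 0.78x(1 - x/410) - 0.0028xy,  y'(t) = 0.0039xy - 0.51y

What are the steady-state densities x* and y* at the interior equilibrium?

From dy/dt = 0 with y > 0: 0.0039x* = 0.51, so x* = 131.
Substitute into dx/dt = 0: 0.78(1 - 131/410) = 0.0028y*.
The bracket is 0.681, giving y* = 0.531/0.0028 = 190.

x* ≈ 131, y* ≈ 190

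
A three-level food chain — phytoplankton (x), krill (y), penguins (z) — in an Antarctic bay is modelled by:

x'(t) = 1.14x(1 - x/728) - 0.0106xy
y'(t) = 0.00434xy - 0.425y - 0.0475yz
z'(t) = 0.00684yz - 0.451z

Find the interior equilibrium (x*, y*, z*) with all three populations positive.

From dz/dt = 0: 0.00684y* = 0.451, so y* = 65.9.
From dx/dt = 0: 1.14(1 - x*/728) = 0.0106·65.9, giving x* = 728·(1 - 0.613) = 282.
From dy/dt = 0: 0.00434·282 - 0.425 = 0.0475z*, so z* = 0.797/0.0475 = 16.8.

x* ≈ 282, y* ≈ 65.9, z* ≈ 16.8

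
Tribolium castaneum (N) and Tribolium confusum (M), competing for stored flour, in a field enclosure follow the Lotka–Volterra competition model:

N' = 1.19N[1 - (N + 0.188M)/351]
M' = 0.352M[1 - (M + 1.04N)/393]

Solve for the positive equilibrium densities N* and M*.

N* ≈ 344, M* ≈ 34.8

Setting both brackets to zero gives the nullclines N + 0.188M = 351 and 1.04N + M = 393.
Substituting M = 393 - 1.04N into the first: N(1 - 0.188·1.04) = 351 - 0.188·393.
So N* = 277/0.804 = 344, and then M* = 393 - 1.04·344 = 34.8.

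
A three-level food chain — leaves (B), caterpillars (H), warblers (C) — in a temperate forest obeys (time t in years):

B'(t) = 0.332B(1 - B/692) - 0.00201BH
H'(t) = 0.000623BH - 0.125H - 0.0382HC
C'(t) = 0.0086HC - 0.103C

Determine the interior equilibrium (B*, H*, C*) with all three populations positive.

B* ≈ 642, H* ≈ 12, C* ≈ 7.2

From dC/dt = 0: 0.0086H* = 0.103, so H* = 12.
From dB/dt = 0: 0.332(1 - B*/692) = 0.00201·12, giving B* = 692·(1 - 0.0725) = 642.
From dH/dt = 0: 0.000623·642 - 0.125 = 0.0382C*, so C* = 0.275/0.0382 = 7.2.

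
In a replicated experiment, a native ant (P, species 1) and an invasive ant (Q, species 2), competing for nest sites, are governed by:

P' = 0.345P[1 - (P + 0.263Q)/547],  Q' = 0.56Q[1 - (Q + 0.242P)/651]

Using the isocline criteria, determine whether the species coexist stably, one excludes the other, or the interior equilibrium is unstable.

stable coexistence

Compare the nullcline intercepts: K1/α12 = 547/0.263 = 2080 > K2 = 651; K2/α21 = 651/0.242 = 2690 > K1 = 547.
Since both inequalities hold, each species can invade when rare, so the interior equilibrium is stable.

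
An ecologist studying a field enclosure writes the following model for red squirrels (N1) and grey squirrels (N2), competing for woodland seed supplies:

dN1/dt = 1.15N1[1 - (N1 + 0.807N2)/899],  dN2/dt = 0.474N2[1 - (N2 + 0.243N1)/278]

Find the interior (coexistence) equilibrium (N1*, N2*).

Setting both brackets to zero gives the nullclines N1 + 0.807N2 = 899 and 0.243N1 + N2 = 278.
Substituting N2 = 278 - 0.243N1 into the first: N1(1 - 0.807·0.243) = 899 - 0.807·278.
So N1* = 675/0.804 = 839, and then N2* = 278 - 0.243·839 = 74.1.

N1* ≈ 839, N2* ≈ 74.1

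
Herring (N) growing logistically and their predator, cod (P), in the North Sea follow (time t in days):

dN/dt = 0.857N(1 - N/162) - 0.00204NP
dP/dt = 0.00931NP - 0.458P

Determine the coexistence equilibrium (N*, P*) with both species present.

From dP/dt = 0 with P > 0: 0.00931N* = 0.458, so N* = 49.2.
Substitute into dN/dt = 0: 0.857(1 - 49.2/162) = 0.00204P*.
The bracket is 0.696, giving P* = 0.597/0.00204 = 293.

N* ≈ 49.2, P* ≈ 293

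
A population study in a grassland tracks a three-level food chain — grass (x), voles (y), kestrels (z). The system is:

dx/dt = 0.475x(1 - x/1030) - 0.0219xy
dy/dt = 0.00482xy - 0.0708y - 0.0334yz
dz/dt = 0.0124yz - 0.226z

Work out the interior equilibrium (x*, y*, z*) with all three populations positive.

From dz/dt = 0: 0.0124y* = 0.226, so y* = 18.2.
From dx/dt = 0: 0.475(1 - x*/1030) = 0.0219·18.2, giving x* = 1030·(1 - 0.84) = 164.
From dy/dt = 0: 0.00482·164 - 0.0708 = 0.0334z*, so z* = 0.722/0.0334 = 21.6.

x* ≈ 164, y* ≈ 18.2, z* ≈ 21.6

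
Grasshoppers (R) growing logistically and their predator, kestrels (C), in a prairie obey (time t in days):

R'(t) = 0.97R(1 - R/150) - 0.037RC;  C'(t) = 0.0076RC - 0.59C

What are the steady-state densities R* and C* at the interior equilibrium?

From dC/dt = 0 with C > 0: 0.0076R* = 0.59, so R* = 77.6.
Substitute into dR/dt = 0: 0.97(1 - 77.6/150) = 0.037C*.
The bracket is 0.482, giving C* = 0.468/0.037 = 12.6.

R* ≈ 77.6, C* ≈ 12.6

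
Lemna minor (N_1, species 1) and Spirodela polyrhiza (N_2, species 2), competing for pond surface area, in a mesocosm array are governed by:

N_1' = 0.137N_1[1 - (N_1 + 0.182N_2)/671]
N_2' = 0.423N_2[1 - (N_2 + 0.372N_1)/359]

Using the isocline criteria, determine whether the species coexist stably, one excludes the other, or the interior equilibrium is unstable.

stable coexistence

Compare the nullcline intercepts: K1/α12 = 671/0.182 = 3690 > K2 = 359; K2/α21 = 359/0.372 = 965 > K1 = 671.
Since both inequalities hold, each species can invade when rare, so the interior equilibrium is stable.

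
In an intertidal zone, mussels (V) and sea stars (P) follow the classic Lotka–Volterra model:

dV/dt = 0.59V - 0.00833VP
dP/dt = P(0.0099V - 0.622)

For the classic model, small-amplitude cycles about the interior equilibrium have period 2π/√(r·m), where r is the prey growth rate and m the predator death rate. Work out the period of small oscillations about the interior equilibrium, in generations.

T ≈ 10.4 generations

Here r = 0.59 and m = 0.622, so r·m = 0.367.
ω = √0.367 = 0.606 per generation, hence T = 2π/ω ≈ 10.4 generations.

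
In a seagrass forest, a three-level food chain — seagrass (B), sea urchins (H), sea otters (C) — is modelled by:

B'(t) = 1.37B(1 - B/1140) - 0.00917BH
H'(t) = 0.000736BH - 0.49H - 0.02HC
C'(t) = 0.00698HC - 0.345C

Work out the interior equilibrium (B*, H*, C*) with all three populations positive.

B* ≈ 763, H* ≈ 49.4, C* ≈ 3.57

From dC/dt = 0: 0.00698H* = 0.345, so H* = 49.4.
From dB/dt = 0: 1.37(1 - B*/1140) = 0.00917·49.4, giving B* = 1140·(1 - 0.331) = 763.
From dH/dt = 0: 0.000736·763 - 0.49 = 0.02C*, so C* = 0.0715/0.02 = 3.57.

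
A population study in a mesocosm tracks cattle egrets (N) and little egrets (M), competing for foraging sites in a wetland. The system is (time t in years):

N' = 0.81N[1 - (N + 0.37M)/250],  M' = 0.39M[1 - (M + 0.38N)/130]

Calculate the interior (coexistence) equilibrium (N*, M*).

N* ≈ 235, M* ≈ 40.7

Setting both brackets to zero gives the nullclines N + 0.37M = 250 and 0.38N + M = 130.
Substituting M = 130 - 0.38N into the first: N(1 - 0.37·0.38) = 250 - 0.37·130.
So N* = 202/0.859 = 235, and then M* = 130 - 0.38·235 = 40.7.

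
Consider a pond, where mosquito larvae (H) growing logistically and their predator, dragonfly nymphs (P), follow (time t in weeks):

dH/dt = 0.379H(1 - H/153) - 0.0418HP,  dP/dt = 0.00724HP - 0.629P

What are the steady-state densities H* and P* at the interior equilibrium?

H* ≈ 86.9, P* ≈ 3.92

From dP/dt = 0 with P > 0: 0.00724H* = 0.629, so H* = 86.9.
Substitute into dH/dt = 0: 0.379(1 - 86.9/153) = 0.0418P*.
The bracket is 0.432, giving P* = 0.164/0.0418 = 3.92.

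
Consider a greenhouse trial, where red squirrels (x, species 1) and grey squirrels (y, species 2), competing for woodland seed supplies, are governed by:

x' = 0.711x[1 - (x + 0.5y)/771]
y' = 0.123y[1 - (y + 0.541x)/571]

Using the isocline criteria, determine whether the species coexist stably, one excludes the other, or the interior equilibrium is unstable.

Compare the nullcline intercepts: K1/α12 = 771/0.5 = 1540 > K2 = 571; K2/α21 = 571/0.541 = 1060 > K1 = 771.
Since both inequalities hold, each species can invade when rare, so the interior equilibrium is stable.

stable coexistence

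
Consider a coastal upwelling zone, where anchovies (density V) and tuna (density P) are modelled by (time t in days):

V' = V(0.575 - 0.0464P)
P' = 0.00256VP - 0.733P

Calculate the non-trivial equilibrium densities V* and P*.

Set dP/dt = 0 with P > 0: 0.00256V - 0.733 = 0, so V* = 0.733/0.00256 = 286.
Set dV/dt = 0 with V > 0: 0.575 - 0.0464P = 0, so P* = 0.575/0.0464 = 12.4.

V* ≈ 286, P* ≈ 12.4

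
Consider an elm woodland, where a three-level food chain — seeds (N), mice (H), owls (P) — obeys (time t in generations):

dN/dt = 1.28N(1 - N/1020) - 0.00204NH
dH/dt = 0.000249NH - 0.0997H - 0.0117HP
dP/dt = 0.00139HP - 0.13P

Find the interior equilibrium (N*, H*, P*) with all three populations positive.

From dP/dt = 0: 0.00139H* = 0.13, so H* = 93.5.
From dN/dt = 0: 1.28(1 - N*/1020) = 0.00204·93.5, giving N* = 1020·(1 - 0.149) = 868.
From dH/dt = 0: 0.000249·868 - 0.0997 = 0.0117P*, so P* = 0.116/0.0117 = 9.95.

N* ≈ 868, H* ≈ 93.5, P* ≈ 9.95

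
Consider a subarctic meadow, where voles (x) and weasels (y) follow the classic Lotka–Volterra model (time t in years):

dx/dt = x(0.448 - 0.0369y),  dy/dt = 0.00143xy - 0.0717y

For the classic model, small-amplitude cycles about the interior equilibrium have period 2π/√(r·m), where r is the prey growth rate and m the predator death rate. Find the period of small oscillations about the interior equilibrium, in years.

Here r = 0.448 and m = 0.0717, so r·m = 0.0321.
ω = √0.0321 = 0.179 per year, hence T = 2π/ω ≈ 35.1 years.

T ≈ 35.1 years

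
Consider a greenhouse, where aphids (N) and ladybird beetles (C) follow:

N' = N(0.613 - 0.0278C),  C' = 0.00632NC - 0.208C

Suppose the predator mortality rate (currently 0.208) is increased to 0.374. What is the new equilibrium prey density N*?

N* ≈ 59.2

At the interior fixed point, setting dC/dt = 0 with C > 0 fixes N* = (predator death rate)/(NC coefficient) — independent of the other coefficients.
With the change, N* = 0.374/0.00632 = 59.2; it rises from 32.9.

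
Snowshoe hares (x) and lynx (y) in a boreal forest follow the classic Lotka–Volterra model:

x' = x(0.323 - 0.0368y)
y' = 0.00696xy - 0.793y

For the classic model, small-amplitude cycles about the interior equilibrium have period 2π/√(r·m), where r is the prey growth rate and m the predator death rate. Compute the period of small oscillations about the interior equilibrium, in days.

Here r = 0.323 and m = 0.793, so r·m = 0.256.
ω = √0.256 = 0.506 per day, hence T = 2π/ω ≈ 12.4 days.

T ≈ 12.4 days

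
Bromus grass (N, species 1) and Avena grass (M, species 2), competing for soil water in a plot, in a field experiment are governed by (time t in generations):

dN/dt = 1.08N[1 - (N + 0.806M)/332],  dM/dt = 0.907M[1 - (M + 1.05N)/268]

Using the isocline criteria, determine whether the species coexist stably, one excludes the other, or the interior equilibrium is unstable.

Compare the nullcline intercepts: K1/α12 = 332/0.806 = 412 > K2 = 268; K2/α21 = 268/1.05 = 255 < K1 = 332.
Since the inequalities point opposite ways, species 1 can invade but species 2 cannot.

species 1 excludes species 2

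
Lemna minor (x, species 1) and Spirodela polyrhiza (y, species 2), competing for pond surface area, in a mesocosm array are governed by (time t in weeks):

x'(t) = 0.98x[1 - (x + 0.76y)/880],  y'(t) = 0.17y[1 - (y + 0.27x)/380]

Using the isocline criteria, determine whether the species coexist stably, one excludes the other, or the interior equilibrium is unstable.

stable coexistence

Compare the nullcline intercepts: K1/α12 = 880/0.76 = 1160 > K2 = 380; K2/α21 = 380/0.27 = 1410 > K1 = 880.
Since both inequalities hold, each species can invade when rare, so the interior equilibrium is stable.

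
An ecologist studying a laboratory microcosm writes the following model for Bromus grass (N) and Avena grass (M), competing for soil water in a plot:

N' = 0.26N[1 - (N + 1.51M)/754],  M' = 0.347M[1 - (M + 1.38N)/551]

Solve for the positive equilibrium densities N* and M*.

Setting both brackets to zero gives the nullclines N + 1.51M = 754 and 1.38N + M = 551.
Substituting M = 551 - 1.38N into the first: N(1 - 1.51·1.38) = 754 - 1.51·551.
So N* = -78/-1.08 = 72, and then M* = 551 - 1.38·72 = 452.

N* ≈ 72, M* ≈ 452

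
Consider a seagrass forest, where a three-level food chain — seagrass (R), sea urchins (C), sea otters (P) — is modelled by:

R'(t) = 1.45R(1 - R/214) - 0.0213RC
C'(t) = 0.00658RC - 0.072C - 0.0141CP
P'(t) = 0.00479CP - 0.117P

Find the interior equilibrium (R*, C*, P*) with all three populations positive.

From dP/dt = 0: 0.00479C* = 0.117, so C* = 24.4.
From dR/dt = 0: 1.45(1 - R*/214) = 0.0213·24.4, giving R* = 214·(1 - 0.359) = 137.
From dC/dt = 0: 0.00658·137 - 0.072 = 0.0141P*, so P* = 0.831/0.0141 = 58.9.

R* ≈ 137, C* ≈ 24.4, P* ≈ 58.9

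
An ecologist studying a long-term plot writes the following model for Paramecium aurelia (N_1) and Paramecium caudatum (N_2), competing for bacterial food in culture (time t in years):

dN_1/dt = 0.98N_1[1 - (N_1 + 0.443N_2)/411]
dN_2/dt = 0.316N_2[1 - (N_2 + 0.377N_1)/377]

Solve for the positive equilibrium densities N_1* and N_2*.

N_1* ≈ 293, N_2* ≈ 267

Setting both brackets to zero gives the nullclines N_1 + 0.443N_2 = 411 and 0.377N_1 + N_2 = 377.
Substituting N_2 = 377 - 0.377N_1 into the first: N_1(1 - 0.443·0.377) = 411 - 0.443·377.
So N_1* = 244/0.833 = 293, and then N_2* = 377 - 0.377·293 = 267.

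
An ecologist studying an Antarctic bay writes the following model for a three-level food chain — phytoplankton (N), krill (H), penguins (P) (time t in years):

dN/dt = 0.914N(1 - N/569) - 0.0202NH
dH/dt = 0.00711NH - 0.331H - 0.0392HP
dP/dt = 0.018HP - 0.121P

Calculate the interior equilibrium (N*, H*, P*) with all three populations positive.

N* ≈ 484, H* ≈ 6.72, P* ≈ 79.4

From dP/dt = 0: 0.018H* = 0.121, so H* = 6.72.
From dN/dt = 0: 0.914(1 - N*/569) = 0.0202·6.72, giving N* = 569·(1 - 0.149) = 484.
From dH/dt = 0: 0.00711·484 - 0.331 = 0.0392P*, so P* = 3.11/0.0392 = 79.4.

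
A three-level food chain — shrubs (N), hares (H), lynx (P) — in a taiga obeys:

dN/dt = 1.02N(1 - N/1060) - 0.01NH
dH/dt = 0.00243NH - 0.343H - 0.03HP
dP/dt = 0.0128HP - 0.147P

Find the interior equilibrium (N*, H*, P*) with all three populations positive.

From dP/dt = 0: 0.0128H* = 0.147, so H* = 11.5.
From dN/dt = 0: 1.02(1 - N*/1060) = 0.01·11.5, giving N* = 1060·(1 - 0.113) = 941.
From dH/dt = 0: 0.00243·941 - 0.343 = 0.03P*, so P* = 1.94/0.03 = 64.8.

N* ≈ 941, H* ≈ 11.5, P* ≈ 64.8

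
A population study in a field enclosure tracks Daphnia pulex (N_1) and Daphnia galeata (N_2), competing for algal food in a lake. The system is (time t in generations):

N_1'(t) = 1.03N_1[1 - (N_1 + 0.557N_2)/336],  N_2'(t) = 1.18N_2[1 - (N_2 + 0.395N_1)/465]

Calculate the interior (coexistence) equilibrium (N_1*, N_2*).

Setting both brackets to zero gives the nullclines N_1 + 0.557N_2 = 336 and 0.395N_1 + N_2 = 465.
Substituting N_2 = 465 - 0.395N_1 into the first: N_1(1 - 0.557·0.395) = 336 - 0.557·465.
So N_1* = 77/0.78 = 98.7, and then N_2* = 465 - 0.395·98.7 = 426.

N_1* ≈ 98.7, N_2* ≈ 426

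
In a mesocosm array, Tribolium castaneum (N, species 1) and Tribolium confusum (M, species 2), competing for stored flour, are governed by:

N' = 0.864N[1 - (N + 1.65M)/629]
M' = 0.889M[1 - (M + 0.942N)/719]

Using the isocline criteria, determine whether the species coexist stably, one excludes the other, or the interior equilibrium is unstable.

Compare the nullcline intercepts: K1/α12 = 629/1.65 = 381 < K2 = 719; K2/α21 = 719/0.942 = 763 > K1 = 629.
Since the inequalities point opposite ways, species 2 can invade but species 1 cannot.

species 2 excludes species 1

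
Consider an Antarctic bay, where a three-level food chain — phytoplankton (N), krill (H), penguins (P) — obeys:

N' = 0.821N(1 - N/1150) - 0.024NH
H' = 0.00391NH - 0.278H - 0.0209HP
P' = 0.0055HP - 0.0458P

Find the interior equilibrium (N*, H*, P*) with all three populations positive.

From dP/dt = 0: 0.0055H* = 0.0458, so H* = 8.33.
From dN/dt = 0: 0.821(1 - N*/1150) = 0.024·8.33, giving N* = 1150·(1 - 0.243) = 870.
From dH/dt = 0: 0.00391·870 - 0.278 = 0.0209P*, so P* = 3.12/0.0209 = 149.

N* ≈ 870, H* ≈ 8.33, P* ≈ 149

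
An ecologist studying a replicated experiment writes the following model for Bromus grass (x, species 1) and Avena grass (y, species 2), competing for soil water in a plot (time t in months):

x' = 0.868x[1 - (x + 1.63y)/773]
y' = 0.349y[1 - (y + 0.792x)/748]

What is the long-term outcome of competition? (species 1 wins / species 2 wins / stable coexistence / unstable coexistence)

species 2 excludes species 1

Compare the nullcline intercepts: K1/α12 = 773/1.63 = 474 < K2 = 748; K2/α21 = 748/0.792 = 944 > K1 = 773.
Since the inequalities point opposite ways, species 2 can invade but species 1 cannot.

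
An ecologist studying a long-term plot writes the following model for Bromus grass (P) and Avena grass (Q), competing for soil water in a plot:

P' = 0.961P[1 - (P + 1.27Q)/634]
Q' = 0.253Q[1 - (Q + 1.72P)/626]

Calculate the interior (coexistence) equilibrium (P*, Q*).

P* ≈ 136, Q* ≈ 392

Setting both brackets to zero gives the nullclines P + 1.27Q = 634 and 1.72P + Q = 626.
Substituting Q = 626 - 1.72P into the first: P(1 - 1.27·1.72) = 634 - 1.27·626.
So P* = -161/-1.18 = 136, and then Q* = 626 - 1.72·136 = 392.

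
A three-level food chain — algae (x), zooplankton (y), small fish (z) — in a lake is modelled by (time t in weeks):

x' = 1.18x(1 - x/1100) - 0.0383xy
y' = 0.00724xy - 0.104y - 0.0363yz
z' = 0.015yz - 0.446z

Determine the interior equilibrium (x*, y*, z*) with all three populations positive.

x* ≈ 38.4, y* ≈ 29.7, z* ≈ 4.8

From dz/dt = 0: 0.015y* = 0.446, so y* = 29.7.
From dx/dt = 0: 1.18(1 - x*/1100) = 0.0383·29.7, giving x* = 1100·(1 - 0.965) = 38.4.
From dy/dt = 0: 0.00724·38.4 - 0.104 = 0.0363z*, so z* = 0.174/0.0363 = 4.8.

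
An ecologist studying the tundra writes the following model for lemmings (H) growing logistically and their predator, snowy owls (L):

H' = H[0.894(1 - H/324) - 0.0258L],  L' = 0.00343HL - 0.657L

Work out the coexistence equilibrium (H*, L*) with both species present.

H* ≈ 192, L* ≈ 14.2

From dL/dt = 0 with L > 0: 0.00343H* = 0.657, so H* = 192.
Substitute into dH/dt = 0: 0.894(1 - 192/324) = 0.0258L*.
The bracket is 0.409, giving L* = 0.365/0.0258 = 14.2.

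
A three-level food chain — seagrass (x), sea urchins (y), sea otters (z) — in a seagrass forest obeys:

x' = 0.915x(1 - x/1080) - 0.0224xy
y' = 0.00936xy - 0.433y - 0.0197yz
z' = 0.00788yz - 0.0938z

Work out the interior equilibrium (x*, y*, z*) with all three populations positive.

x* ≈ 765, y* ≈ 11.9, z* ≈ 342

From dz/dt = 0: 0.00788y* = 0.0938, so y* = 11.9.
From dx/dt = 0: 0.915(1 - x*/1080) = 0.0224·11.9, giving x* = 1080·(1 - 0.291) = 765.
From dy/dt = 0: 0.00936·765 - 0.433 = 0.0197z*, so z* = 6.73/0.0197 = 342.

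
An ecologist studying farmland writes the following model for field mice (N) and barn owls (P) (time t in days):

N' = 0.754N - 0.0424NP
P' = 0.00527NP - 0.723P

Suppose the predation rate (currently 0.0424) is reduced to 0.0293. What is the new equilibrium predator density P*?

P* ≈ 25.7

At the interior fixed point, setting dN/dt = 0 with N > 0 fixes P* = (prey growth rate)/(NP coefficient) — independent of the other coefficients.
With the change, P* = 0.754/0.0293 = 25.7; it rises from 17.8.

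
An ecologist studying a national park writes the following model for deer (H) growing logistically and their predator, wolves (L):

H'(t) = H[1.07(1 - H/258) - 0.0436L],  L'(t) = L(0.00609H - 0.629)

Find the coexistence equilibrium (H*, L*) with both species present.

From dL/dt = 0 with L > 0: 0.00609H* = 0.629, so H* = 103.
Substitute into dH/dt = 0: 1.07(1 - 103/258) = 0.0436L*.
The bracket is 0.6, giving L* = 0.642/0.0436 = 14.7.

H* ≈ 103, L* ≈ 14.7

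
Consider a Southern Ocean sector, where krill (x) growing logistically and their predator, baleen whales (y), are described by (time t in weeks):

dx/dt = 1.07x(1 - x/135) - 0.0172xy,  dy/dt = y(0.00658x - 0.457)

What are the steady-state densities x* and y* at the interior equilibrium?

x* ≈ 69.5, y* ≈ 30.2

From dy/dt = 0 with y > 0: 0.00658x* = 0.457, so x* = 69.5.
Substitute into dx/dt = 0: 1.07(1 - 69.5/135) = 0.0172y*.
The bracket is 0.486, giving y* = 0.52/0.0172 = 30.2.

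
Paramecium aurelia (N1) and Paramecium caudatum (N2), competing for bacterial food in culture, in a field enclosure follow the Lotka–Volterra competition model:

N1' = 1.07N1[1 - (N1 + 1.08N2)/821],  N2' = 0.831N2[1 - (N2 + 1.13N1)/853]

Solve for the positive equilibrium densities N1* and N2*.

N1* ≈ 455, N2* ≈ 339

Setting both brackets to zero gives the nullclines N1 + 1.08N2 = 821 and 1.13N1 + N2 = 853.
Substituting N2 = 853 - 1.13N1 into the first: N1(1 - 1.08·1.13) = 821 - 1.08·853.
So N1* = -100/-0.22 = 455, and then N2* = 853 - 1.13·455 = 339.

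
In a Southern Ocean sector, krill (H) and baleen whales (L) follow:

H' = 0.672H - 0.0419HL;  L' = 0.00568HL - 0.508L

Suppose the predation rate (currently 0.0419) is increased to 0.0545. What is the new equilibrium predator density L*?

L* ≈ 12.3

At the interior fixed point, setting dH/dt = 0 with H > 0 fixes L* = (prey growth rate)/(HL coefficient) — independent of the other coefficients.
With the change, L* = 0.672/0.0545 = 12.3; it falls from 16.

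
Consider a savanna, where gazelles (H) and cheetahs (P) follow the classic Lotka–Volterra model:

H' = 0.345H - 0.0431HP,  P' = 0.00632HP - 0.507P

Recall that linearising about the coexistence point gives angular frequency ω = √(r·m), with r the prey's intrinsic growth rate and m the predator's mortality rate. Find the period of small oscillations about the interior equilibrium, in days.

Here r = 0.345 and m = 0.507, so r·m = 0.175.
ω = √0.175 = 0.418 per day, hence T = 2π/ω ≈ 15 days.

T ≈ 15 days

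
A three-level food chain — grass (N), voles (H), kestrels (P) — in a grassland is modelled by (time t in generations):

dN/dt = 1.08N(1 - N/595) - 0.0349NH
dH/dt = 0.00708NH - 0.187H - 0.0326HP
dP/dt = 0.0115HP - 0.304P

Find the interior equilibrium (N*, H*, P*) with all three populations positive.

N* ≈ 86.7, H* ≈ 26.4, P* ≈ 13.1

From dP/dt = 0: 0.0115H* = 0.304, so H* = 26.4.
From dN/dt = 0: 1.08(1 - N*/595) = 0.0349·26.4, giving N* = 595·(1 - 0.854) = 86.7.
From dH/dt = 0: 0.00708·86.7 - 0.187 = 0.0326P*, so P* = 0.427/0.0326 = 13.1.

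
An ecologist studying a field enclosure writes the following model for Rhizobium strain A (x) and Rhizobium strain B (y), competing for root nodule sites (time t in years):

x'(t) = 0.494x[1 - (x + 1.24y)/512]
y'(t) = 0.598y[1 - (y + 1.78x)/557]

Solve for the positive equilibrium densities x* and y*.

Setting both brackets to zero gives the nullclines x + 1.24y = 512 and 1.78x + y = 557.
Substituting y = 557 - 1.78x into the first: x(1 - 1.24·1.78) = 512 - 1.24·557.
So x* = -179/-1.21 = 148, and then y* = 557 - 1.78·148 = 294.

x* ≈ 148, y* ≈ 294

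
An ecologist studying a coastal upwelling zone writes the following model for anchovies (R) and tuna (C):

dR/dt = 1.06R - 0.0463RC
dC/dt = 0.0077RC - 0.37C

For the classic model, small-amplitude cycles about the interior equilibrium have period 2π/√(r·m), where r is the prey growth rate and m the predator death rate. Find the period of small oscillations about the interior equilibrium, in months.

Here r = 1.06 and m = 0.37, so r·m = 0.392.
ω = √0.392 = 0.626 per month, hence T = 2π/ω ≈ 10 months.

T ≈ 10 months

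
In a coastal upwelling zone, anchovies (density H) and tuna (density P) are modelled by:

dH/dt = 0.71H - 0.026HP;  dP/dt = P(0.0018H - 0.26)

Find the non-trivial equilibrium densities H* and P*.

Set dP/dt = 0 with P > 0: 0.0018H - 0.26 = 0, so H* = 0.26/0.0018 = 144.
Set dH/dt = 0 with H > 0: 0.71 - 0.026P = 0, so P* = 0.71/0.026 = 27.3.

H* ≈ 144, P* ≈ 27.3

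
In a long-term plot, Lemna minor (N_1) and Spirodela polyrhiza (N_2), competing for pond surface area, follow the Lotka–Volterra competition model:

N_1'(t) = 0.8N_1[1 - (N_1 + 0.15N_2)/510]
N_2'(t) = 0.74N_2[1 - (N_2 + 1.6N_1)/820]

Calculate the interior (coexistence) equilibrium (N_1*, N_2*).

Setting both brackets to zero gives the nullclines N_1 + 0.15N_2 = 510 and 1.6N_1 + N_2 = 820.
Substituting N_2 = 820 - 1.6N_1 into the first: N_1(1 - 0.15·1.6) = 510 - 0.15·820.
So N_1* = 387/0.76 = 509, and then N_2* = 820 - 1.6·509 = 5.26.

N_1* ≈ 509, N_2* ≈ 5.26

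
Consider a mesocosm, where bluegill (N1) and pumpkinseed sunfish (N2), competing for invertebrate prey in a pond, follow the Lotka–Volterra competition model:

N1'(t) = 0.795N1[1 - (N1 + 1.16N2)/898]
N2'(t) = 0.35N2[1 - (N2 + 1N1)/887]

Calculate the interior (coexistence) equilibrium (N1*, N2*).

Setting both brackets to zero gives the nullclines N1 + 1.16N2 = 898 and 1N1 + N2 = 887.
Substituting N2 = 887 - 1N1 into the first: N1(1 - 1.16·1) = 898 - 1.16·887.
So N1* = -131/-0.16 = 818, and then N2* = 887 - 1·818 = 68.8.

N1* ≈ 818, N2* ≈ 68.8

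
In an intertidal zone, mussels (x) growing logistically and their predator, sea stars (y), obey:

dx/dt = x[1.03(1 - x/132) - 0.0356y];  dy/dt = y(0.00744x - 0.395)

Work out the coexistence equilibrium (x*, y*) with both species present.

From dy/dt = 0 with y > 0: 0.00744x* = 0.395, so x* = 53.1.
Substitute into dx/dt = 0: 1.03(1 - 53.1/132) = 0.0356y*.
The bracket is 0.598, giving y* = 0.616/0.0356 = 17.3.

x* ≈ 53.1, y* ≈ 17.3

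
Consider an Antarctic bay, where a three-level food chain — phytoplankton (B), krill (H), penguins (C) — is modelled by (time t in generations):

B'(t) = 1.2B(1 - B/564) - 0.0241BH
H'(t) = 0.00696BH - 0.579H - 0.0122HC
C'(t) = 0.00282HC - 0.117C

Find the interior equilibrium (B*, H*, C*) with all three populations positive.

From dC/dt = 0: 0.00282H* = 0.117, so H* = 41.5.
From dB/dt = 0: 1.2(1 - B*/564) = 0.0241·41.5, giving B* = 564·(1 - 0.833) = 94.
From dH/dt = 0: 0.00696·94 - 0.579 = 0.0122C*, so C* = 0.0756/0.0122 = 6.2.

B* ≈ 94, H* ≈ 41.5, C* ≈ 6.2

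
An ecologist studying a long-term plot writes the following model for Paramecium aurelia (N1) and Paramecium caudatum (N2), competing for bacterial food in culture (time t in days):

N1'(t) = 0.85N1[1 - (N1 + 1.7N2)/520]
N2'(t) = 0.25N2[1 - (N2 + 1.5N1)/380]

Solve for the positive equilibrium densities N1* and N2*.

N1* ≈ 81.3, N2* ≈ 258

Setting both brackets to zero gives the nullclines N1 + 1.7N2 = 520 and 1.5N1 + N2 = 380.
Substituting N2 = 380 - 1.5N1 into the first: N1(1 - 1.7·1.5) = 520 - 1.7·380.
So N1* = -126/-1.55 = 81.3, and then N2* = 380 - 1.5·81.3 = 258.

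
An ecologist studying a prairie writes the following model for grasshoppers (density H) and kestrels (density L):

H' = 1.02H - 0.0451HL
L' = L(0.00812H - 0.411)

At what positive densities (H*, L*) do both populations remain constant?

H* ≈ 50.6, L* ≈ 22.6

Set dL/dt = 0 with L > 0: 0.00812H - 0.411 = 0, so H* = 0.411/0.00812 = 50.6.
Set dH/dt = 0 with H > 0: 1.02 - 0.0451L = 0, so L* = 1.02/0.0451 = 22.6.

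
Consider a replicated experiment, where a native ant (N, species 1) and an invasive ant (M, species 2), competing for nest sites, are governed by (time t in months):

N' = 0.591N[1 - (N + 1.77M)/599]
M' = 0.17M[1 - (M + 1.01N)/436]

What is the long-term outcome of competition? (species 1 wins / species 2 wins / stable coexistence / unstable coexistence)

unstable coexistence (outcome depends on initial conditions)

Compare the nullcline intercepts: K1/α12 = 599/1.77 = 338 < K2 = 436; K2/α21 = 436/1.01 = 432 < K1 = 599.
Since both are reversed, neither can invade when rare; the interior point is a saddle.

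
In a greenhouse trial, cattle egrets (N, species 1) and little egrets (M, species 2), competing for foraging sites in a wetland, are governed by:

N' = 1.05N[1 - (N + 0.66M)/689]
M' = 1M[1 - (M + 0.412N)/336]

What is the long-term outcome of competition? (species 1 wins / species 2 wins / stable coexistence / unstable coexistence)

Compare the nullcline intercepts: K1/α12 = 689/0.66 = 1040 > K2 = 336; K2/α21 = 336/0.412 = 816 > K1 = 689.
Since both inequalities hold, each species can invade when rare, so the interior equilibrium is stable.

stable coexistence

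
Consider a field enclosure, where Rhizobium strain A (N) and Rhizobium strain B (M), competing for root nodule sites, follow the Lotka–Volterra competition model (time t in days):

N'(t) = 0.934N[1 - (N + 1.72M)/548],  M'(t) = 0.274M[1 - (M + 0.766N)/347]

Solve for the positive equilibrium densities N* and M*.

N* ≈ 154, M* ≈ 229

Setting both brackets to zero gives the nullclines N + 1.72M = 548 and 0.766N + M = 347.
Substituting M = 347 - 0.766N into the first: N(1 - 1.72·0.766) = 548 - 1.72·347.
So N* = -48.8/-0.318 = 154, and then M* = 347 - 0.766·154 = 229.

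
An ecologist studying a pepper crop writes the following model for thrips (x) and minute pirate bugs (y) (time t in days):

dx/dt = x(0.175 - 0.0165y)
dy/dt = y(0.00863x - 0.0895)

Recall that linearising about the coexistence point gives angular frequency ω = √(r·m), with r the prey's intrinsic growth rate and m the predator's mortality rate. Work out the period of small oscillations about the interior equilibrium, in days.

Here r = 0.175 and m = 0.0895, so r·m = 0.0157.
ω = √0.0157 = 0.125 per day, hence T = 2π/ω ≈ 50.2 days.

T ≈ 50.2 days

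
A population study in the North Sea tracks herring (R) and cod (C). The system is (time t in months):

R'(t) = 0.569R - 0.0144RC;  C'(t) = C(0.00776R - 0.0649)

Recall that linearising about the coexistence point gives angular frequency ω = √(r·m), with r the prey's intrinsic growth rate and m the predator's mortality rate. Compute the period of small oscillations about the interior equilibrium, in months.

T ≈ 32.7 months

Here r = 0.569 and m = 0.0649, so r·m = 0.0369.
ω = √0.0369 = 0.192 per month, hence T = 2π/ω ≈ 32.7 months.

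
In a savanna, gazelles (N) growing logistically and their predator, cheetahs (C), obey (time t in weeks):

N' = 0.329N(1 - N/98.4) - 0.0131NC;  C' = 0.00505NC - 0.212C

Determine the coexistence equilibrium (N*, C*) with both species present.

N* ≈ 42, C* ≈ 14.4

From dC/dt = 0 with C > 0: 0.00505N* = 0.212, so N* = 42.
Substitute into dN/dt = 0: 0.329(1 - 42/98.4) = 0.0131C*.
The bracket is 0.573, giving C* = 0.189/0.0131 = 14.4.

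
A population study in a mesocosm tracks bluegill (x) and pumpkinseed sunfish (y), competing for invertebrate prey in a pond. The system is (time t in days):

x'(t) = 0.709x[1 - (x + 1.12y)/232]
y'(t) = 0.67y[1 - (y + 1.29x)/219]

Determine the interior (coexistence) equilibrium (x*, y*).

Setting both brackets to zero gives the nullclines x + 1.12y = 232 and 1.29x + y = 219.
Substituting y = 219 - 1.29x into the first: x(1 - 1.12·1.29) = 232 - 1.12·219.
So x* = -13.3/-0.445 = 29.9, and then y* = 219 - 1.29·29.9 = 180.

x* ≈ 29.9, y* ≈ 180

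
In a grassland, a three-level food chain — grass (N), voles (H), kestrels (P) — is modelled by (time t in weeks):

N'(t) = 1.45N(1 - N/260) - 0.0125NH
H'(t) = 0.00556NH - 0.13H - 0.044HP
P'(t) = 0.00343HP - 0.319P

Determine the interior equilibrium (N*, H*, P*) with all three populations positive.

N* ≈ 51.5, H* ≈ 93, P* ≈ 3.56

From dP/dt = 0: 0.00343H* = 0.319, so H* = 93.
From dN/dt = 0: 1.45(1 - N*/260) = 0.0125·93, giving N* = 260·(1 - 0.802) = 51.5.
From dH/dt = 0: 0.00556·51.5 - 0.13 = 0.044P*, so P* = 0.157/0.044 = 3.56.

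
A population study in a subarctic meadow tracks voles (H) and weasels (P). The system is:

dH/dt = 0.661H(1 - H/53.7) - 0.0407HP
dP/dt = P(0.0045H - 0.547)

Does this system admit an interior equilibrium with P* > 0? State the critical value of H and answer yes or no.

The predator equation gives dP/dt > 0 only when H > 0.547/0.0045 = 122.
Without the predator, H → K = 53.7. Since 53.7 < 122, the predator cannot invade.

Threshold H = 122; K < 122, so no, the predator goes extinct.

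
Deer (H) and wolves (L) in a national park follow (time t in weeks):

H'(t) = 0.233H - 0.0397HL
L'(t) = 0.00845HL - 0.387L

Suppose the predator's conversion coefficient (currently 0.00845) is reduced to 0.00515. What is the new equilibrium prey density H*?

At the interior fixed point, setting dL/dt = 0 with L > 0 fixes H* = (predator death rate)/(HL coefficient) — independent of the other coefficients.
With the change, H* = 0.387/0.00515 = 75.1; it rises from 45.8.

H* ≈ 75.1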